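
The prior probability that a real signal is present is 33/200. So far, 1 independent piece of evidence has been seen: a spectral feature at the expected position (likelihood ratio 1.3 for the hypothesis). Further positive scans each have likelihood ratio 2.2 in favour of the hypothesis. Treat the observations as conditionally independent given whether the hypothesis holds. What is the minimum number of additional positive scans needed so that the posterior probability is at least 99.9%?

Prior odds = 0.165/0.835 = 33/167.
Bayes factor of the evidence already in hand = 1.3.
Odds after that evidence = (33/167) × 1.3 = 429/1670.
Target odds = 0.999/0.001 = 999.
Need 2.2ⁿ ≥ 999 ÷ (429/1670) = 556110/143.
2.2¹⁰ ≈2655.99 falls short of 556110/143 but 2.2¹¹ ≈5843.18 reaches it, so n = 11.

11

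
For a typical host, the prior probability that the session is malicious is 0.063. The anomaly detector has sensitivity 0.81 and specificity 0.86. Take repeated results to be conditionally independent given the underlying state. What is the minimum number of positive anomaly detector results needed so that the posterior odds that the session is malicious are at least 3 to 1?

Prior odds: 0.063 ÷ 0.937 = 63/937.
False-positive rate = 1 − 0.86 = 0.14; likelihood ratio of a positive = 0.81/0.14 = 81/14.
Target odds = 3.
Need (63/937) × (81/14)ⁿ ≥ 3, i.e. (81/14)ⁿ ≥ 937/21.
(81/14)² = 6561/196 falls short of 937/21 but (81/14)³ = 531441/2744 reaches it, so n = 3.

3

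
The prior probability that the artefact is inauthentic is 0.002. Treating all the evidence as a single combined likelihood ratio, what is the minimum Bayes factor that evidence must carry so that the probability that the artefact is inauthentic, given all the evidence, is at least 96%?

11976

Prior odds = 0.002/0.998 = 1/499.
Target odds = 0.96/0.04 = 24.
Required Bayes factor = 24 ÷ (1/499) = 11976.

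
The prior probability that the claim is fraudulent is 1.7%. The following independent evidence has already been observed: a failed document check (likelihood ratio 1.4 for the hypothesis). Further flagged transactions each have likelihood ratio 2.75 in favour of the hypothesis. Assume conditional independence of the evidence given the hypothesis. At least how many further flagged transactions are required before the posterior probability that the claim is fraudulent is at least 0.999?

Prior odds = 0.017/0.983 = 17/983.
Bayes factor of the evidence already in hand = 1.4.
Odds after that evidence = (17/983) × 1.4 = 119/4915.
Target odds = 0.999/0.001 = 999.
Need 2.75ⁿ ≥ 999 ÷ (119/4915) = 4910085/119.
2.75¹⁰ ≈24735.9 falls short of 4910085/119 but 2.75¹¹ ≈68023.6 reaches it, so n = 11.

11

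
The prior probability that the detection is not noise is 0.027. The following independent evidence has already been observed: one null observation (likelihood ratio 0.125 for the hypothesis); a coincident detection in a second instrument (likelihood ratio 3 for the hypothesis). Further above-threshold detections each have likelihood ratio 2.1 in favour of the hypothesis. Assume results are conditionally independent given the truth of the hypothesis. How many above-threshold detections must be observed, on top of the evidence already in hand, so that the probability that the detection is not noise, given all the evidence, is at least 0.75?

Prior odds = 0.027/0.973 = 27/973.
Combined Bayes factor of the evidence already in hand = 0.125 × 3 = 0.375.
Odds after that evidence = (27/973) × 0.375 = 81/7784.
Target odds = 0.75/0.25 = 3.
Need 2.1ⁿ ≥ 3 ÷ (81/7784) = 7784/27.
2.1⁷ ≈180.109 falls short of 7784/27 but 2.1⁸ ≈378.229 reaches it, so n = 8.

8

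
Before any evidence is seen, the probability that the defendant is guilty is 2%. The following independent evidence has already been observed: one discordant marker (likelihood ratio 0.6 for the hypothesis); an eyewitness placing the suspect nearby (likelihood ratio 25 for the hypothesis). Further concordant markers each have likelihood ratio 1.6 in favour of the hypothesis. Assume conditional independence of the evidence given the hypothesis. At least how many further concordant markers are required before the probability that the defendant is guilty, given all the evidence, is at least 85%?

7

Prior odds = 0.02/0.98 = 1/49.
Combined Bayes factor of the evidence already in hand = 0.6 × 25 = 15.
Odds after that evidence = (1/49) × 15 = 15/49.
Target odds = 0.85/0.15 = 17/3.
Need 1.6ⁿ ≥ 17/3 ÷ (15/49) = 833/45.
1.6⁶ = 262144/15625 falls short of 833/45 but 1.6⁷ = 2097152/78125 reaches it, so n = 7.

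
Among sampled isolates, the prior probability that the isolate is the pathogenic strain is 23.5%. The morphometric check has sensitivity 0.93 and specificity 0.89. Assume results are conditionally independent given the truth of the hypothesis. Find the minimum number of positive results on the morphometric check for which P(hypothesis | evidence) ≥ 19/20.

2

Prior odds: 0.235 ÷ 0.765 = 47/153.
False-positive rate = 1 − 0.89 = 0.11; likelihood ratio of a positive = 0.93/0.11 = 93/11.
Target posterior odds = 0.95/0.05 = 19.
Require (93/11)ⁿ ≥ 19 ÷ (47/153) = 2907/47.
(93/11)¹ = 93/11 falls short of 2907/47 but (93/11)² = 8649/121 reaches it, so n = 2.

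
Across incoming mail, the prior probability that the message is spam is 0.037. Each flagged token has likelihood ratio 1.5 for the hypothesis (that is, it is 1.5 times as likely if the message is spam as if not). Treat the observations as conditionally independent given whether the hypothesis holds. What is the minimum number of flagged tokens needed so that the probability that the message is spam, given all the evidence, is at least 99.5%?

Prior odds = 0.037/0.963 = 37/963.
Likelihood ratio per flagged token = 1.5.
Target odds: 0.995 ÷ 0.005 = 199.
Require 1.5ⁿ ≥ 199 ÷ (37/963) = 191637/37.
1.5²¹ ≈4987.89 falls short of 191637/37 but 1.5²² ≈7481.83 reaches it, so n = 22.

22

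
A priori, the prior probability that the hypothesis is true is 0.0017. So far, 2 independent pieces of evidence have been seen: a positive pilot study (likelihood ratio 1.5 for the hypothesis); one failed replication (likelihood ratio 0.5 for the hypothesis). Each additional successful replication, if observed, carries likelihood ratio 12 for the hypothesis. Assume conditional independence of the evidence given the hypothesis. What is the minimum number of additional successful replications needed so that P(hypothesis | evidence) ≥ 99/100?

Prior odds = 0.0017/0.9983 = 17/9983.
Combined Bayes factor of the evidence already in hand = 1.5 × 0.5 = 0.75.
Odds after that evidence = (17/9983) × 0.75 = 51/39932.
Target odds = 0.99/0.01 = 99.
Need 12ⁿ ≥ 99 ÷ (51/39932) = 1317756/17.
12⁴ = 20736 falls short of 1317756/17 but 12⁵ = 248832 reaches it, so n = 5.

5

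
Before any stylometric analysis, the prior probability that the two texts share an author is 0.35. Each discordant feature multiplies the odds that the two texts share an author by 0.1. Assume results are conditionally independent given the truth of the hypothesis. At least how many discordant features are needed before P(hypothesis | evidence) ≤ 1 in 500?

Prior odds: 0.35 ÷ 0.65 = 7/13.
Likelihood ratio per discordant feature = 0.1.
Target odds: 0.002 ÷ 0.998 = 1/499.
Require 0.1ⁿ ≤ 1/499 ÷ (7/13) = 13/3493.
0.1² = 0.01 is still above 13/3493 but 0.1³ = 0.001 is at or below it, so n = 3.

3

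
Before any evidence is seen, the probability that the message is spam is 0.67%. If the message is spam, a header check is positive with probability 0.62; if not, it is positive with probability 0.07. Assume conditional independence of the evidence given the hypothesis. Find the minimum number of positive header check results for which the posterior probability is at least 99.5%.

5

Prior odds: 0.0067 ÷ 0.9933 = 67/9933.
Likelihood ratio of a positive = 0.62/0.07 = 62/7.
Target posterior odds = 0.995/0.005 = 199.
Require (62/7)ⁿ ≥ 199 ÷ (67/9933) = 1976667/67.
(62/7)⁴ = 14776336/2401 falls short of 1976667/67 but (62/7)⁵ = 916132832/16807 reaches it, so n = 5.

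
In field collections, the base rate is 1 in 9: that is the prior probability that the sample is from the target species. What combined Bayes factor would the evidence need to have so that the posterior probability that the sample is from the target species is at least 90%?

72

Prior odds = (1/9)/(8/9) = 0.125.
Target odds = 0.9/0.1 = 9.
Required Bayes factor = 9 ÷ 0.125 = 72.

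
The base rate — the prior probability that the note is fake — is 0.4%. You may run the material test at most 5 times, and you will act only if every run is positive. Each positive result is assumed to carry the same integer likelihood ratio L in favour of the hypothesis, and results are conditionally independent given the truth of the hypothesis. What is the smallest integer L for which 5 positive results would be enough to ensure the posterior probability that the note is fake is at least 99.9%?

12

Prior odds = 0.004/0.996 = 1/249.
Target odds = 0.999/0.001 = 999.
Need L⁵ ≥ 999 ÷ (1/249) = 248751.
11⁵ = 161051 < 248751 ≤ 248832 = 12⁵, so L = 12.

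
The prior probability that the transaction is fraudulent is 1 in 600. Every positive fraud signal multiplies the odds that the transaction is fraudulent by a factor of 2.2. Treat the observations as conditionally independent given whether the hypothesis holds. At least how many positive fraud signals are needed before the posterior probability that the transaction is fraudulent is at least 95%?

12

Prior odds: (1/600) ÷ (599/600) = 1/599.
Likelihood ratio per positive fraud signal = 2.2.
Target posterior odds = 0.95/0.05 = 19.
Require 2.2ⁿ ≥ 19 ÷ (1/599) = 11381.
2.2¹¹ ≈5843.18 falls short of 11381 but 2.2¹² ≈12855 reaches it, so n = 12.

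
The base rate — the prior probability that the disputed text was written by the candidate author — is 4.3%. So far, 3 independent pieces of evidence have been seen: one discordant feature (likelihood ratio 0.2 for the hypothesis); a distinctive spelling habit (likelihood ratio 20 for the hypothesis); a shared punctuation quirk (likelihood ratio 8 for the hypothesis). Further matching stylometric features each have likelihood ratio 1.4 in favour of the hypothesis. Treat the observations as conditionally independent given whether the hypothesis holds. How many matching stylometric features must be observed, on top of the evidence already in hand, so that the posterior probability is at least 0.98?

Prior odds = 0.043/0.957 = 43/957.
Combined Bayes factor of the evidence already in hand = 0.2 × 20 × 8 = 32.
Odds after that evidence = (43/957) × 32 = 1376/957.
Target odds = 0.98/0.02 = 49.
Need 1.4ⁿ ≥ 49 ÷ (1376/957) = 46893/1376.
1.4¹⁰ = 282475249/9765625 falls short of 46893/1376 but 1.4¹¹ ≈40.4957 reaches it, so n = 11.

11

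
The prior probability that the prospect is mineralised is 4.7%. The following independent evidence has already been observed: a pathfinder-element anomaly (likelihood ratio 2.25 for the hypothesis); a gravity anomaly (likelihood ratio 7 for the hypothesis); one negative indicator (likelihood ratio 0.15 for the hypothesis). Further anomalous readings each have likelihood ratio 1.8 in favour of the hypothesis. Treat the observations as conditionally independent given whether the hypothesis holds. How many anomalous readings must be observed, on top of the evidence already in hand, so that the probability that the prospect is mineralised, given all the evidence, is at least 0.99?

Prior odds = 0.047/0.953 = 47/953.
Combined Bayes factor of the evidence already in hand = 2.25 × 7 × 0.15 = 2.3625.
Odds after that evidence = (47/953) × 2.3625 = 8883/76240.
Target odds = 0.99/0.01 = 99.
Need 1.8ⁿ ≥ 99 ÷ (8883/76240) = 838640/987.
1.8¹¹ ≈642.684 falls short of 838640/987 but 1.8¹² ≈1156.83 reaches it, so n = 12.

12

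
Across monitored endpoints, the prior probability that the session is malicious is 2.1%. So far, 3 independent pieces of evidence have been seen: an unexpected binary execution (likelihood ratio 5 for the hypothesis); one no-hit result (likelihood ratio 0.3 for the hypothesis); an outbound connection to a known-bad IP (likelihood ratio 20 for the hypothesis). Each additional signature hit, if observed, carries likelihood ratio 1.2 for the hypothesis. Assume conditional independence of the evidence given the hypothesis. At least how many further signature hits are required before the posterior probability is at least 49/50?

24

Prior odds = 0.021/0.979 = 21/979.
Combined Bayes factor of the evidence already in hand = 5 × 0.3 × 20 = 30.
Odds after that evidence = (21/979) × 30 = 630/979.
Target odds = 0.98/0.02 = 49.
Need 1.2ⁿ ≥ 49 ÷ (630/979) = 6853/90.
1.2²³ ≈66.2474 falls short of 6853/90 but 1.2²⁴ ≈79.4968 reaches it, so n = 24.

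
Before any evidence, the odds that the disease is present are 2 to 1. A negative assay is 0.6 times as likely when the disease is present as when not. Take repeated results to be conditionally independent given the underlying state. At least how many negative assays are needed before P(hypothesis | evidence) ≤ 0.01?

11

Prior odds = 2.
Likelihood ratio per negative assay = 0.6.
Target posterior odds = 0.01/0.99 = 1/99.
Need 2 × 0.6ⁿ ≤ 1/99, i.e. 0.6ⁿ ≤ 1/198.
0.6¹⁰ = 59049/9765625 is still above 1/198 but 0.6¹¹ = 177147/48828125 is at or below it, so n = 11.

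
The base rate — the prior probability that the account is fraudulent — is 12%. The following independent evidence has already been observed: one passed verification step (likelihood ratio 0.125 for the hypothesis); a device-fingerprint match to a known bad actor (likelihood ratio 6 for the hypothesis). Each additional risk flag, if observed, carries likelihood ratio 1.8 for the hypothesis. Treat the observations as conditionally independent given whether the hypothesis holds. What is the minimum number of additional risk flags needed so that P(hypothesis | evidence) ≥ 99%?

12

Prior odds = 0.12/0.88 = 3/22.
Combined Bayes factor of the evidence already in hand = 0.125 × 6 = 0.75.
Odds after that evidence = (3/22) × 0.75 = 9/88.
Target odds = 0.99/0.01 = 99.
Need 1.8ⁿ ≥ 99 ÷ (9/88) = 968.
1.8¹¹ ≈642.684 falls short of 968 but 1.8¹² ≈1156.83 reaches it, so n = 12.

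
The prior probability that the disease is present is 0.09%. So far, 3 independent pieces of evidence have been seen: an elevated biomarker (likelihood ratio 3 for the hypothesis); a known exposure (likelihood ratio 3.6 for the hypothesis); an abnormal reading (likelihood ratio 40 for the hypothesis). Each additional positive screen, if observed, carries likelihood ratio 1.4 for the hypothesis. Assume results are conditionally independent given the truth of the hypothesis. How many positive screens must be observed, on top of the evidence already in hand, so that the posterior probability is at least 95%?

Prior odds = 0.0009/0.9991 = 9/9991.
Combined Bayes factor of the evidence already in hand = 3 × 3.6 × 40 = 432.
Odds after that evidence = (9/9991) × 432 = 3888/9991.
Target odds = 0.95/0.05 = 19.
Need 1.4ⁿ ≥ 19 ÷ (3888/9991) = 189829/3888.
1.4¹¹ ≈40.4957 falls short of 189829/3888 but 1.4¹² ≈56.6939 reaches it, so n = 12.

12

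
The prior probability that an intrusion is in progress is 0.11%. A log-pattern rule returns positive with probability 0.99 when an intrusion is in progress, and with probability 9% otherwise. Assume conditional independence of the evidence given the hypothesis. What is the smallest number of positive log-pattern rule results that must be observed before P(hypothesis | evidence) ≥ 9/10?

4

Prior odds: 0.0011 ÷ 0.9989 = 11/9989.
Likelihood ratio of a positive result = 0.99/0.09 = 11.
Target posterior odds = 0.9/0.1 = 9.
Need (11/9989) × 11ⁿ ≥ 9, i.e. 11ⁿ ≥ 89901/11.
11³ = 1331 falls short of 89901/11 but 11⁴ = 14641 reaches it, so n = 4.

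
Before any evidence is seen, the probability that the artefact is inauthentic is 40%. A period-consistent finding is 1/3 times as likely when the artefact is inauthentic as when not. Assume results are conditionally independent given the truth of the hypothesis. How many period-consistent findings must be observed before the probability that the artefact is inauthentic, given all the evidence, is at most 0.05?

3

Prior odds = 0.4/0.6 = 2/3.
Likelihood ratio per period-consistent finding = 1/3.
Target odds: 0.05 ÷ 0.95 = 1/19.
Require (1/3)ⁿ ≤ 1/19 ÷ (2/3) = 3/38.
(1/3)² = 1/9 is still above 3/38 but (1/3)³ = 1/27 is at or below it, so n = 3.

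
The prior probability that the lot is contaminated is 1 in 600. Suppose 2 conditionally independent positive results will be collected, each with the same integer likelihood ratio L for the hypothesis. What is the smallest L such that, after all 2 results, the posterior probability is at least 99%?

244

Prior odds = (1/600)/(599/600) = 1/599.
Target odds = 0.99/0.01 = 99.
Need L² ≥ 99 ÷ (1/599) = 59301.
243² = 59049 < 59301 ≤ 59536 = 244², so L = 244.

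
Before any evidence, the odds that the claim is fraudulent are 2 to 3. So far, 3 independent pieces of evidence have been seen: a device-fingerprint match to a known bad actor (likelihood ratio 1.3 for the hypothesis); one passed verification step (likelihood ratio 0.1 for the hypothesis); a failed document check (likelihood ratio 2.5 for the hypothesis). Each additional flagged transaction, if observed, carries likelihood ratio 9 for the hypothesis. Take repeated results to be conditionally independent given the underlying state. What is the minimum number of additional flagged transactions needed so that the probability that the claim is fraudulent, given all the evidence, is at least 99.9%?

Prior odds = 2/3.
Combined Bayes factor of the evidence already in hand = 1.3 × 0.1 × 2.5 = 0.325.
Odds after that evidence = (2/3) × 0.325 = 13/60.
Target odds = 0.999/0.001 = 999.
Need 9ⁿ ≥ 999 ÷ (13/60) = 59940/13.
9³ = 729 falls short of 59940/13 but 9⁴ = 6561 reaches it, so n = 4.

4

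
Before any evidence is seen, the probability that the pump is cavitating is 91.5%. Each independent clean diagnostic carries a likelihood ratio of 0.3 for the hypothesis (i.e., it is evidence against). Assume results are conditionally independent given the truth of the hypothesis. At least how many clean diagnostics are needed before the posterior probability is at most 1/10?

4

Prior odds: 0.915 ÷ 0.085 = 183/17.
Likelihood ratio per clean diagnostic = 0.3.
Target posterior odds = 0.1/0.9 = 1/9.
Require 0.3ⁿ ≤ 1/9 ÷ (183/17) = 17/1647.
0.3³ = 0.027 is still above 17/1647 but 0.3⁴ = 0.0081 is at or below it, so n = 4.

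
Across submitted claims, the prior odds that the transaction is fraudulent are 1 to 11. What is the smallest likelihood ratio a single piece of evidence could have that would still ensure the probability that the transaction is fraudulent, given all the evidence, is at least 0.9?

99

Prior odds = 1/11.
Target odds = 0.9/0.1 = 9.
Required Bayes factor = 9 ÷ (1/11) = 99.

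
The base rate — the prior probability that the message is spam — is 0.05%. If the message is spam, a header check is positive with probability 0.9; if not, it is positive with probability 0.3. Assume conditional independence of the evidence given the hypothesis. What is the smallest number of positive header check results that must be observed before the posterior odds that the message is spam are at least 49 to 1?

11

Prior odds = 0.0005/0.9995 = 1/1999.
Likelihood ratio of a positive = 0.9/0.3 = 3.
Target odds = 49.
Need (1/1999) × 3ⁿ ≥ 49, i.e. 3ⁿ ≥ 97951.
3¹⁰ = 59049 falls short of 97951 but 3¹¹ = 177147 reaches it, so n = 11.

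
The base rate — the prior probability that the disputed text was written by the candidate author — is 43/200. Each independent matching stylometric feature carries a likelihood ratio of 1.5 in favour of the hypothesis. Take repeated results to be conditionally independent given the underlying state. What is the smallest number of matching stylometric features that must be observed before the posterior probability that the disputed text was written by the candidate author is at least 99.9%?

21

Prior odds = 0.215/0.785 = 43/157.
Likelihood ratio per matching stylometric feature = 1.5.
Target odds: 0.999 ÷ 0.001 = 999.
Need (43/157) × 1.5ⁿ ≥ 999, i.e. 1.5ⁿ ≥ 156843/43.
1.5²⁰ ≈3325.26 falls short of 156843/43 but 1.5²¹ ≈4987.89 reaches it, so n = 21.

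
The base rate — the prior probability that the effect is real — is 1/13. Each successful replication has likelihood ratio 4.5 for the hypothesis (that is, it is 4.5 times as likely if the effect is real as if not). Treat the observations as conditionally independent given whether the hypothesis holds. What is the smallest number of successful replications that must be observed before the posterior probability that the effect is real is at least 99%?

5

Prior odds = (1/13)/(12/13) = 1/12.
Likelihood ratio per successful replication = 4.5.
Target odds: 0.99 ÷ 0.01 = 99.
Need (1/12) × 4.5ⁿ ≥ 99, i.e. 4.5ⁿ ≥ 1188.
4.5⁴ = 410.0625 falls short of 1188 but 4.5⁵ = 1845.28125 reaches it, so n = 5.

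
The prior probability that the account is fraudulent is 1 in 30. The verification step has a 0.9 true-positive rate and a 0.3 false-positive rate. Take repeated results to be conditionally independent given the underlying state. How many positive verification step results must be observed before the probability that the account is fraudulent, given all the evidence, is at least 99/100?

Prior odds = (1/30)/(29/30) = 1/29.
Likelihood ratio of a positive result = 0.9/0.3 = 3.
Target odds: 0.99 ÷ 0.01 = 99.
Require 3ⁿ ≥ 99 ÷ (1/29) = 2871.
3⁷ = 2187 falls short of 2871 but 3⁸ = 6561 reaches it, so n = 8.

8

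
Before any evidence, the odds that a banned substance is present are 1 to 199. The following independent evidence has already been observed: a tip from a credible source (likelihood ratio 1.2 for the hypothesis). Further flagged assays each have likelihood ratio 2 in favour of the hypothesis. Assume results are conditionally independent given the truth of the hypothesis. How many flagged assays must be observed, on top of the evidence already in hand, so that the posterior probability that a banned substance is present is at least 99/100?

Prior odds = 1/199.
Bayes factor of the evidence already in hand = 1.2.
Odds after that evidence = (1/199) × 1.2 = 6/995.
Target odds = 0.99/0.01 = 99.
Need 2ⁿ ≥ 99 ÷ (6/995) = 16417.5.
2¹⁴ = 16384 falls short of 16417.5 but 2¹⁵ = 32768 reaches it, so n = 15.

15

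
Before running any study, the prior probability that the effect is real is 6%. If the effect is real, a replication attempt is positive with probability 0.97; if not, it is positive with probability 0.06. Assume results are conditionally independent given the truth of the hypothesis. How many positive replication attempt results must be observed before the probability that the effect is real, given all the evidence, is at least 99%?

Prior odds = 0.06/0.94 = 3/47.
Likelihood ratio of a positive = 0.97/0.06 = 97/6.
Target posterior odds = 0.99/0.01 = 99.
Need (3/47) × (97/6)ⁿ ≥ 99, i.e. (97/6)ⁿ ≥ 1551.
(97/6)² = 9409/36 falls short of 1551 but (97/6)³ = 912673/216 reaches it, so n = 3.

3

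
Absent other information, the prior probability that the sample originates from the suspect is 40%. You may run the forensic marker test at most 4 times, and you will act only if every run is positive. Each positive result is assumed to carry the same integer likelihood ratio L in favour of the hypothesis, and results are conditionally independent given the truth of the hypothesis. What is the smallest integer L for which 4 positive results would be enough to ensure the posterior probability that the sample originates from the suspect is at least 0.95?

3

Prior odds = 0.4/0.6 = 2/3.
Target odds = 0.95/0.05 = 19.
Need L⁴ ≥ 19 ÷ (2/3) = 28.5.
2⁴ = 16 < 28.5 ≤ 81 = 3⁴, so L = 3.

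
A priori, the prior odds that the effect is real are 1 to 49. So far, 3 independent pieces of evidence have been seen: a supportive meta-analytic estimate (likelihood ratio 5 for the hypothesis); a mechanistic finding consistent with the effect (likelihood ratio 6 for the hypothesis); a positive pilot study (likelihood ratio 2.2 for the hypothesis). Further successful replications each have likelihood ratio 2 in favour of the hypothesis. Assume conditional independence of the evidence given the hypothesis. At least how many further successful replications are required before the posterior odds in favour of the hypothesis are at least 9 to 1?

3

Prior odds = 1/49.
Combined Bayes factor of the evidence already in hand = 5 × 6 × 2.2 = 66.
Odds after that evidence = (1/49) × 66 = 66/49.
Target odds = 9.
Need 2ⁿ ≥ 9 ÷ (66/49) = 147/22.
2² = 4 falls short of 147/22 but 2³ = 8 reaches it, so n = 3.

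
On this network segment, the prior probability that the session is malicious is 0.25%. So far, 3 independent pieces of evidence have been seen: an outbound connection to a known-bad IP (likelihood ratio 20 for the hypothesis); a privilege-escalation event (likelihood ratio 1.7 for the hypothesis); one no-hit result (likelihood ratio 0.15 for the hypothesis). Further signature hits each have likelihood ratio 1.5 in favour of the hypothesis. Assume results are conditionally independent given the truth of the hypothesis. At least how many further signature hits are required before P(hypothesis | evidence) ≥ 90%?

Prior odds = 0.0025/0.9975 = 1/399.
Combined Bayes factor of the evidence already in hand = 20 × 1.7 × 0.15 = 5.1.
Odds after that evidence = (1/399) × 5.1 = 17/1330.
Target odds = 0.9/0.1 = 9.
Need 1.5ⁿ ≥ 9 ÷ (17/1330) = 11970/17.
1.5¹⁶ = 43046721/65536 falls short of 11970/17 but 1.5¹⁷ = 129140163/131072 reaches it, so n = 17.

17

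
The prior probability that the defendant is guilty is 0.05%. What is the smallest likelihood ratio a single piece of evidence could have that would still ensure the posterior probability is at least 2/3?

3998

Prior odds = 0.0005/0.9995 = 1/1999.
Target odds = (2/3)/(1/3) = 2.
Required Bayes factor = 2 ÷ (1/1999) = 3998.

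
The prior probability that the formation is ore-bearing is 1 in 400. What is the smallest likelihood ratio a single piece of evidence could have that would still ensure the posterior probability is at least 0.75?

1197

Prior odds = 0.0025/0.9975 = 1/399.
Target odds = 0.75/0.25 = 3.
Required Bayes factor = 3 ÷ (1/399) = 1197.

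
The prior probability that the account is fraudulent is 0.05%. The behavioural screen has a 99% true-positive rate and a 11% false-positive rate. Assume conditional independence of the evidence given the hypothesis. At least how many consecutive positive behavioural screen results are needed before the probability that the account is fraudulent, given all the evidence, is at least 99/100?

Prior odds: 0.0005 ÷ 0.9995 = 1/1999.
Likelihood ratio of a positive result = 0.99/0.11 = 9.
Target posterior odds = 0.99/0.01 = 99.
Require 9ⁿ ≥ 99 ÷ (1/1999) = 197901.
9⁵ = 59049 falls short of 197901 but 9⁶ = 531441 reaches it, so n = 6.

6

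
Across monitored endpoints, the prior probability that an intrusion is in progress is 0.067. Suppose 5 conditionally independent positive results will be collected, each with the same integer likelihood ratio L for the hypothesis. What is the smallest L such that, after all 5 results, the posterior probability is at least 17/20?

Prior odds = 0.067/0.933 = 67/933.
Target odds = 0.85/0.15 = 17/3.
Need L⁵ ≥ 17/3 ÷ (67/933) = 5287/67.
2⁵ = 32 < 5287/67 ≤ 243 = 3⁵, so L = 3.

3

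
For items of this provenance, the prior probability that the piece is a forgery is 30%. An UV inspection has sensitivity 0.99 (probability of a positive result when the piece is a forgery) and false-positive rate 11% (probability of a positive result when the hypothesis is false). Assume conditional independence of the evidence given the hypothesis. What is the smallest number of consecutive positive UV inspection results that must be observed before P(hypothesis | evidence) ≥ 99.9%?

4

Prior odds = 0.3/0.7 = 3/7.
Likelihood ratio of a positive result = 0.99/0.11 = 9.
Target odds: 0.999 ÷ 0.001 = 999.
Require 9ⁿ ≥ 999 ÷ (3/7) = 2331.
9³ = 729 falls short of 2331 but 9⁴ = 6561 reaches it, so n = 4.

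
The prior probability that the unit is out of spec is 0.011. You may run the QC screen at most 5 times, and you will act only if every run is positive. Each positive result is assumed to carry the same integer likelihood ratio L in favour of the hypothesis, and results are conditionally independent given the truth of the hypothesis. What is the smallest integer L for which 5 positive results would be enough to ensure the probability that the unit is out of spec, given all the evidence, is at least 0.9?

4

Prior odds = 0.011/0.989 = 11/989.
Target odds = 0.9/0.1 = 9.
Need L⁵ ≥ 9 ÷ (11/989) = 8901/11.
3⁵ = 243 < 8901/11 ≤ 1024 = 4⁵, so L = 4.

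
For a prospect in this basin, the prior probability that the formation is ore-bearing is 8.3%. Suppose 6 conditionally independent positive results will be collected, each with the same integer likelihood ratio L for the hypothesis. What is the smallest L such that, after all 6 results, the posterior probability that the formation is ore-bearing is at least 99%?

4

Prior odds = 0.083/0.917 = 83/917.
Target odds = 0.99/0.01 = 99.
Need L⁶ ≥ 99 ÷ (83/917) = 90783/83.
3⁶ = 729 < 90783/83 ≤ 4096 = 4⁶, so L = 4.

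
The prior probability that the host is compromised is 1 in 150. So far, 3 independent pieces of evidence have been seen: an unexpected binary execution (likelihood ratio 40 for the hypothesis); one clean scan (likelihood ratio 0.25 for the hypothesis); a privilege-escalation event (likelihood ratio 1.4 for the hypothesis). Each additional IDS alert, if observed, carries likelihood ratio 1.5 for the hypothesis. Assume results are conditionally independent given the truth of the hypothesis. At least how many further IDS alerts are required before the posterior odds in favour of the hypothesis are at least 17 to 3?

Prior odds = (1/150)/(149/150) = 1/149.
Combined Bayes factor of the evidence already in hand = 40 × 0.25 × 1.4 = 14.
Odds after that evidence = (1/149) × 14 = 14/149.
Target odds = 17/3.
Need 1.5ⁿ ≥ 17/3 ÷ (14/149) = 2533/42.
1.5¹⁰ = 59049/1024 falls short of 2533/42 but 1.5¹¹ = 177147/2048 reaches it, so n = 11.

11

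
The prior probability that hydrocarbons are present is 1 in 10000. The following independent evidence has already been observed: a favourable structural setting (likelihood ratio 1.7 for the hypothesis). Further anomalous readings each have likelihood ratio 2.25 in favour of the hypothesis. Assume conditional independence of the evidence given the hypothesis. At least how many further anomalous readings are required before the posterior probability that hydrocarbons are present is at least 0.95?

15

Prior odds = 0.0001/0.9999 = 1/9999.
Bayes factor of the evidence already in hand = 1.7.
Odds after that evidence = (1/9999) × 1.7 = 17/99990.
Target odds = 0.95/0.05 = 19.
Need 2.25ⁿ ≥ 19 ÷ (17/99990) = 1899810/17.
2.25¹⁴ ≈85222.7 falls short of 1899810/17 but 2.25¹⁵ ≈191751 reaches it, so n = 15.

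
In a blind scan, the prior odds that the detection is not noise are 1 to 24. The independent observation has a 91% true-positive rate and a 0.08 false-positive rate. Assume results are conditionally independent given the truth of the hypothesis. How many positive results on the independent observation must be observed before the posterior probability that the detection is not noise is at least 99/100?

Prior odds = 1/24.
Likelihood ratio of a positive result = 0.91/0.08 = 11.375.
Target odds: 0.99 ÷ 0.01 = 99.
Need (1/24) × 11.375ⁿ ≥ 99, i.e. 11.375ⁿ ≥ 2376.
11.375³ = 753571/512 falls short of 2376 but 11.375⁴ = 68574961/4096 reaches it, so n = 4.

4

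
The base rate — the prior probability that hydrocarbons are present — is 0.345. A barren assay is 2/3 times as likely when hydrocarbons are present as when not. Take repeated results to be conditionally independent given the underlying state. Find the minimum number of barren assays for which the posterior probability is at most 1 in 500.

Prior odds = 0.345/0.655 = 69/131.
Likelihood ratio per barren assay = 2/3.
Target posterior odds = 0.002/0.998 = 1/499.
Need (69/131) × (2/3)ⁿ ≤ 1/499, i.e. (2/3)ⁿ ≤ 131/34431.
(2/3)¹³ = 8192/1594323 is still above 131/34431 but (2/3)¹⁴ = 16384/4782969 is at or below it, so n = 14.

14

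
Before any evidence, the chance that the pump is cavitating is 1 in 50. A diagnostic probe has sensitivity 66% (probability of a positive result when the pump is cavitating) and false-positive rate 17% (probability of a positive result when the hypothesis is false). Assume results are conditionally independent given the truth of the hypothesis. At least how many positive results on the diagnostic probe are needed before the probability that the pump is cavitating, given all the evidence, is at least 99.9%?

Prior odds: 0.02 ÷ 0.98 = 1/49.
Likelihood ratio of a positive result = 0.66/0.17 = 66/17.
Target posterior odds = 0.999/0.001 = 999.
Need (1/49) × (66/17)ⁿ ≥ 999, i.e. (66/17)ⁿ ≥ 48951.
(66/17)⁷ ≈13294.3 falls short of 48951 but (66/17)⁸ ≈51613.1 reaches it, so n = 8.

8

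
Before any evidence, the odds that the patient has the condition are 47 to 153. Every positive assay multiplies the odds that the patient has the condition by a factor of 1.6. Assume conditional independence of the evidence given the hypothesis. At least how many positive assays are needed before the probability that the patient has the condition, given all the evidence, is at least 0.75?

Prior odds = 47/153.
Likelihood ratio per positive assay = 1.6.
Target odds: 0.75 ÷ 0.25 = 3.
Require 1.6ⁿ ≥ 3 ÷ (47/153) = 459/47.
1.6⁴ = 6.5536 falls short of 459/47 but 1.6⁵ = 10.48576 reaches it, so n = 5.

5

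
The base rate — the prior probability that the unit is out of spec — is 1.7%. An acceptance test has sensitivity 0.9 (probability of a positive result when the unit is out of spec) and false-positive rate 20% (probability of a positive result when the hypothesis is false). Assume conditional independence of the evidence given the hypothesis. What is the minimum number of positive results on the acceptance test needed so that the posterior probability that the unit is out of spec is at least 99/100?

Prior odds = 0.017/0.983 = 17/983.
Likelihood ratio of a positive result = 0.9/0.2 = 4.5.
Target posterior odds = 0.99/0.01 = 99.
Need (17/983) × 4.5ⁿ ≥ 99, i.e. 4.5ⁿ ≥ 97317/17.
4.5⁵ = 1845.28125 falls short of 97317/17 but 4.5⁶ = 8303.765625 reaches it, so n = 6.

6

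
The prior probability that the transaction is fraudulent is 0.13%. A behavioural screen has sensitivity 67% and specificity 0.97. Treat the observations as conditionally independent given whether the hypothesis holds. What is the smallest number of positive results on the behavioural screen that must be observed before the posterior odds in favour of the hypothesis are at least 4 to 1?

Prior odds = 0.0013/0.9987 = 13/9987.
False-positive rate = 1 − 0.97 = 0.03; likelihood ratio of a positive = 0.67/0.03 = 67/3.
Target odds = 4.
Need (13/9987) × (67/3)ⁿ ≥ 4, i.e. (67/3)ⁿ ≥ 39948/13.
(67/3)² = 4489/9 falls short of 39948/13 but (67/3)³ = 300763/27 reaches it, so n = 3.

3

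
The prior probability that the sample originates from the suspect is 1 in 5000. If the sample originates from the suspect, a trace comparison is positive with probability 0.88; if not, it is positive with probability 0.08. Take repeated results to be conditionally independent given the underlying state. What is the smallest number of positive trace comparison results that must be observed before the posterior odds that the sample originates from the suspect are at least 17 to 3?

5

Prior odds: 0.0002 ÷ 0.9998 = 1/4999.
Likelihood ratio of a positive = 0.88/0.08 = 11.
Target odds = 17/3.
Need (1/4999) × 11ⁿ ≥ 17/3, i.e. 11ⁿ ≥ 84983/3.
11⁴ = 14641 falls short of 84983/3 but 11⁵ = 161051 reaches it, so n = 5.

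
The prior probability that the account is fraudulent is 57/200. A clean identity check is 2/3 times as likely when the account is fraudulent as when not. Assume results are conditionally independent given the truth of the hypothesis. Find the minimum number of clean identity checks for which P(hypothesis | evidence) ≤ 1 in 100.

Prior odds = 0.285/0.715 = 57/143.
Likelihood ratio per clean identity check = 2/3.
Target odds: 0.01 ÷ 0.99 = 1/99.
Require (2/3)ⁿ ≤ 1/99 ÷ (57/143) = 13/513.
(2/3)⁹ = 512/19683 is still above 13/513 but (2/3)¹⁰ = 1024/59049 is at or below it, so n = 10.

10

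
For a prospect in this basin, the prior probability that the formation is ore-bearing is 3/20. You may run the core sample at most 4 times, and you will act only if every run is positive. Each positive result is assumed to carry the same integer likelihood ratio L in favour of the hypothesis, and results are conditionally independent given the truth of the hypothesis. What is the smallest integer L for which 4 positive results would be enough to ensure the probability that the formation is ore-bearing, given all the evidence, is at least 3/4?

3

Prior odds = 0.15/0.85 = 3/17.
Target odds = 0.75/0.25 = 3.
Need L⁴ ≥ 3 ÷ (3/17) = 17.
2⁴ = 16 < 17 ≤ 81 = 3⁴, so L = 3.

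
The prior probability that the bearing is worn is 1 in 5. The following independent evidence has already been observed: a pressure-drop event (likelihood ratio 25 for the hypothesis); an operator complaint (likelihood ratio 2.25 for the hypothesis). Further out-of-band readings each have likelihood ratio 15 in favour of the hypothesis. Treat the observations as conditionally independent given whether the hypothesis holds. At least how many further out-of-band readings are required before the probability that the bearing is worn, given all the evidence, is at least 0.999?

Prior odds = 0.2/0.8 = 0.25.
Combined Bayes factor of the evidence already in hand = 25 × 2.25 = 56.25.
Odds after that evidence = 0.25 × 56.25 = 14.0625.
Target odds = 0.999/0.001 = 999.
Need 15ⁿ ≥ 999 ÷ 14.0625 = 71.04.
15¹ = 15 falls short of 71.04 but 15² = 225 reaches it, so n = 2.

2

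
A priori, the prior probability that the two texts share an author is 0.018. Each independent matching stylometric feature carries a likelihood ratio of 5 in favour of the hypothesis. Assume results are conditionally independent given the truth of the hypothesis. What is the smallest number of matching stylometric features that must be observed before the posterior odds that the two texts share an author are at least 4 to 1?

4

Prior odds: 0.018 ÷ 0.982 = 9/491.
Likelihood ratio per matching stylometric feature = 5.
Target odds = 4.
Require 5ⁿ ≥ 4 ÷ (9/491) = 1964/9.
5³ = 125 falls short of 1964/9 but 5⁴ = 625 reaches it, so n = 4.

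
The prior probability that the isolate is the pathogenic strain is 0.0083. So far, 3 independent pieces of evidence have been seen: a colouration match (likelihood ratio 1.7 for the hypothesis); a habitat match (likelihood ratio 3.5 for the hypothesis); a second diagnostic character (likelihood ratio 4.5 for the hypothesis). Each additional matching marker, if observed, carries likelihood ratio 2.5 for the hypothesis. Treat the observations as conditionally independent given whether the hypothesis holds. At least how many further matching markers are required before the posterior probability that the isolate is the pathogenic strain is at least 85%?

Prior odds = 0.0083/0.9917 = 83/9917.
Combined Bayes factor of the evidence already in hand = 1.7 × 3.5 × 4.5 = 26.775.
Odds after that evidence = (83/9917) × 26.775 = 88893/396680.
Target odds = 0.85/0.15 = 17/3.
Need 2.5ⁿ ≥ 17/3 ÷ (88893/396680) = 396680/15687.
2.5³ = 15.625 falls short of 396680/15687 but 2.5⁴ = 39.0625 reaches it, so n = 4.

4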